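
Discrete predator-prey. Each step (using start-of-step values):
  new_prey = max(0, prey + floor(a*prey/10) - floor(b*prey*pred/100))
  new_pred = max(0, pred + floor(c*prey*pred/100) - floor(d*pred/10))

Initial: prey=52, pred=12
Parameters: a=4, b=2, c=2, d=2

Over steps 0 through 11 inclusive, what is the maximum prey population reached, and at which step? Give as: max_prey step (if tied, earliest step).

Step 1: prey: 52+20-12=60; pred: 12+12-2=22
Step 2: prey: 60+24-26=58; pred: 22+26-4=44
Step 3: prey: 58+23-51=30; pred: 44+51-8=87
Step 4: prey: 30+12-52=0; pred: 87+52-17=122
Step 5: prey: 0+0-0=0; pred: 122+0-24=98
Step 6: prey: 0+0-0=0; pred: 98+0-19=79
Step 7: prey: 0+0-0=0; pred: 79+0-15=64
Step 8: prey: 0+0-0=0; pred: 64+0-12=52
Step 9: prey: 0+0-0=0; pred: 52+0-10=42
Step 10: prey: 0+0-0=0; pred: 42+0-8=34
Step 11: prey: 0+0-0=0; pred: 34+0-6=28
Max prey = 60 at step 1

Answer: 60 1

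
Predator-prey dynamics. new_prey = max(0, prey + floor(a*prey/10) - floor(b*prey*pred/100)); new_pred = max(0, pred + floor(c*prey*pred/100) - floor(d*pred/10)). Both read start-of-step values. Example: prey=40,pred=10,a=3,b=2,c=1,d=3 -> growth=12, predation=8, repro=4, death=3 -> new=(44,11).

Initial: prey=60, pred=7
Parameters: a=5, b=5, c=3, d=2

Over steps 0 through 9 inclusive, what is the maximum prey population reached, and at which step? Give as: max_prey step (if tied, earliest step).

Step 1: prey: 60+30-21=69; pred: 7+12-1=18
Step 2: prey: 69+34-62=41; pred: 18+37-3=52
Step 3: prey: 41+20-106=0; pred: 52+63-10=105
Step 4: prey: 0+0-0=0; pred: 105+0-21=84
Step 5: prey: 0+0-0=0; pred: 84+0-16=68
Step 6: prey: 0+0-0=0; pred: 68+0-13=55
Step 7: prey: 0+0-0=0; pred: 55+0-11=44
Step 8: prey: 0+0-0=0; pred: 44+0-8=36
Step 9: prey: 0+0-0=0; pred: 36+0-7=29
Max prey = 69 at step 1

Answer: 69 1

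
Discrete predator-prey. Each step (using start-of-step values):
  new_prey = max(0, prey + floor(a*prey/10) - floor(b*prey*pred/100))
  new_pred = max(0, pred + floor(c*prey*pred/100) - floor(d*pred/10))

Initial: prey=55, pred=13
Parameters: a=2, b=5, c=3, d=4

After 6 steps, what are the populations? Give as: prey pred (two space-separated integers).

Step 1: prey: 55+11-35=31; pred: 13+21-5=29
Step 2: prey: 31+6-44=0; pred: 29+26-11=44
Step 3: prey: 0+0-0=0; pred: 44+0-17=27
Step 4: prey: 0+0-0=0; pred: 27+0-10=17
Step 5: prey: 0+0-0=0; pred: 17+0-6=11
Step 6: prey: 0+0-0=0; pred: 11+0-4=7

Answer: 0 7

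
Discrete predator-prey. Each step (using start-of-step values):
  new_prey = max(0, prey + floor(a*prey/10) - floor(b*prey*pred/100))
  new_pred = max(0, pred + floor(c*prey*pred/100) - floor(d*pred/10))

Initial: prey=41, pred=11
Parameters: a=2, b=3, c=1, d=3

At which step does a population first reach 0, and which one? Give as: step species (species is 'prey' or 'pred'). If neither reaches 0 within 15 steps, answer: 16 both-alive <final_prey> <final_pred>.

Answer: 16 both-alive 19 3

Derivation:
Step 1: prey: 41+8-13=36; pred: 11+4-3=12
Step 2: prey: 36+7-12=31; pred: 12+4-3=13
Step 3: prey: 31+6-12=25; pred: 13+4-3=14
Step 4: prey: 25+5-10=20; pred: 14+3-4=13
Step 5: prey: 20+4-7=17; pred: 13+2-3=12
Step 6: prey: 17+3-6=14; pred: 12+2-3=11
Step 7: prey: 14+2-4=12; pred: 11+1-3=9
Step 8: prey: 12+2-3=11; pred: 9+1-2=8
Step 9: prey: 11+2-2=11; pred: 8+0-2=6
Step 10: prey: 11+2-1=12; pred: 6+0-1=5
Step 11: prey: 12+2-1=13; pred: 5+0-1=4
Step 12: prey: 13+2-1=14; pred: 4+0-1=3
Step 13: prey: 14+2-1=15; pred: 3+0-0=3
Step 14: prey: 15+3-1=17; pred: 3+0-0=3
Step 15: prey: 17+3-1=19; pred: 3+0-0=3
No extinction within 15 steps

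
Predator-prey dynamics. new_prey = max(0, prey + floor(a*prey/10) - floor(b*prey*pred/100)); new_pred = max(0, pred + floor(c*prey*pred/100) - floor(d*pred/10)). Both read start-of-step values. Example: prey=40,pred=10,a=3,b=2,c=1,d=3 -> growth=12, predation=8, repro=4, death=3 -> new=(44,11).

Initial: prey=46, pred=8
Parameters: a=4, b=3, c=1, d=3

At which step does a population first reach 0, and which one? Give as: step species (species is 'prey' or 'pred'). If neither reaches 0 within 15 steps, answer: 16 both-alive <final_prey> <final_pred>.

Answer: 16 both-alive 8 4

Derivation:
Step 1: prey: 46+18-11=53; pred: 8+3-2=9
Step 2: prey: 53+21-14=60; pred: 9+4-2=11
Step 3: prey: 60+24-19=65; pred: 11+6-3=14
Step 4: prey: 65+26-27=64; pred: 14+9-4=19
Step 5: prey: 64+25-36=53; pred: 19+12-5=26
Step 6: prey: 53+21-41=33; pred: 26+13-7=32
Step 7: prey: 33+13-31=15; pred: 32+10-9=33
Step 8: prey: 15+6-14=7; pred: 33+4-9=28
Step 9: prey: 7+2-5=4; pred: 28+1-8=21
Step 10: prey: 4+1-2=3; pred: 21+0-6=15
Step 11: prey: 3+1-1=3; pred: 15+0-4=11
Step 12: prey: 3+1-0=4; pred: 11+0-3=8
Step 13: prey: 4+1-0=5; pred: 8+0-2=6
Step 14: prey: 5+2-0=7; pred: 6+0-1=5
Step 15: prey: 7+2-1=8; pred: 5+0-1=4
No extinction within 15 steps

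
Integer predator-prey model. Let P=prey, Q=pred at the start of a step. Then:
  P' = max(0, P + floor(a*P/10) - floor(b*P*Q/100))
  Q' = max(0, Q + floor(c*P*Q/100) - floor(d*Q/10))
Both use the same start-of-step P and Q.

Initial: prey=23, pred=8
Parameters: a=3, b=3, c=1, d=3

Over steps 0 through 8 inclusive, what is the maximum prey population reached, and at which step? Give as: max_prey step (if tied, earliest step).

Step 1: prey: 23+6-5=24; pred: 8+1-2=7
Step 2: prey: 24+7-5=26; pred: 7+1-2=6
Step 3: prey: 26+7-4=29; pred: 6+1-1=6
Step 4: prey: 29+8-5=32; pred: 6+1-1=6
Step 5: prey: 32+9-5=36; pred: 6+1-1=6
Step 6: prey: 36+10-6=40; pred: 6+2-1=7
Step 7: prey: 40+12-8=44; pred: 7+2-2=7
Step 8: prey: 44+13-9=48; pred: 7+3-2=8
Max prey = 48 at step 8

Answer: 48 8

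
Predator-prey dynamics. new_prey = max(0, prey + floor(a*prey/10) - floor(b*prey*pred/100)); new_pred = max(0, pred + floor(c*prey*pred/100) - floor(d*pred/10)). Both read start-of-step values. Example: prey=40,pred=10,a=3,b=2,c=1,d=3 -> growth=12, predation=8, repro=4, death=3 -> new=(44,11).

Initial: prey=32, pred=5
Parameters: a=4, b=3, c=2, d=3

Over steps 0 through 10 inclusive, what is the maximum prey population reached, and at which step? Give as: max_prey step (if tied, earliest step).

Answer: 53 3

Derivation:
Step 1: prey: 32+12-4=40; pred: 5+3-1=7
Step 2: prey: 40+16-8=48; pred: 7+5-2=10
Step 3: prey: 48+19-14=53; pred: 10+9-3=16
Step 4: prey: 53+21-25=49; pred: 16+16-4=28
Step 5: prey: 49+19-41=27; pred: 28+27-8=47
Step 6: prey: 27+10-38=0; pred: 47+25-14=58
Step 7: prey: 0+0-0=0; pred: 58+0-17=41
Step 8: prey: 0+0-0=0; pred: 41+0-12=29
Step 9: prey: 0+0-0=0; pred: 29+0-8=21
Step 10: prey: 0+0-0=0; pred: 21+0-6=15
Max prey = 53 at step 3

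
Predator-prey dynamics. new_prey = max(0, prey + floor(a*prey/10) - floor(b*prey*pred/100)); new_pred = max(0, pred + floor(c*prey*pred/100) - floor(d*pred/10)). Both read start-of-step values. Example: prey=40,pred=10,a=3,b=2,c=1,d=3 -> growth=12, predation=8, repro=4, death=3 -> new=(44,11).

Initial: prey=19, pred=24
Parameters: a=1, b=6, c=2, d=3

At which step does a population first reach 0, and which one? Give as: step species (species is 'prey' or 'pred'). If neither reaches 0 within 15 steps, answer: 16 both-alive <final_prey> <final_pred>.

Step 1: prey: 19+1-27=0; pred: 24+9-7=26
First extinction: prey at step 1

Answer: 1 prey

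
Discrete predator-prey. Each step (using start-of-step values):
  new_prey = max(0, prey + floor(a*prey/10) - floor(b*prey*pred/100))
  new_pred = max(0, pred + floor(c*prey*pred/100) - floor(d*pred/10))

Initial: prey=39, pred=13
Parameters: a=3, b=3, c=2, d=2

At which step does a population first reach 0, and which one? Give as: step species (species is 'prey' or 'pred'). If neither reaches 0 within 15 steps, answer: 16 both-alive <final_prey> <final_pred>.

Answer: 5 prey

Derivation:
Step 1: prey: 39+11-15=35; pred: 13+10-2=21
Step 2: prey: 35+10-22=23; pred: 21+14-4=31
Step 3: prey: 23+6-21=8; pred: 31+14-6=39
Step 4: prey: 8+2-9=1; pred: 39+6-7=38
Step 5: prey: 1+0-1=0; pred: 38+0-7=31
First extinction: prey at step 5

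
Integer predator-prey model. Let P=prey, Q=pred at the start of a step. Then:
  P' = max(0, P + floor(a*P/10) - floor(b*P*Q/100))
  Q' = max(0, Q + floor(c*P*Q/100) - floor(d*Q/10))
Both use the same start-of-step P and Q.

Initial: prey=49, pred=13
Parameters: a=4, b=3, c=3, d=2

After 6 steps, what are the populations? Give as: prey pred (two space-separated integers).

Step 1: prey: 49+19-19=49; pred: 13+19-2=30
Step 2: prey: 49+19-44=24; pred: 30+44-6=68
Step 3: prey: 24+9-48=0; pred: 68+48-13=103
Step 4: prey: 0+0-0=0; pred: 103+0-20=83
Step 5: prey: 0+0-0=0; pred: 83+0-16=67
Step 6: prey: 0+0-0=0; pred: 67+0-13=54

Answer: 0 54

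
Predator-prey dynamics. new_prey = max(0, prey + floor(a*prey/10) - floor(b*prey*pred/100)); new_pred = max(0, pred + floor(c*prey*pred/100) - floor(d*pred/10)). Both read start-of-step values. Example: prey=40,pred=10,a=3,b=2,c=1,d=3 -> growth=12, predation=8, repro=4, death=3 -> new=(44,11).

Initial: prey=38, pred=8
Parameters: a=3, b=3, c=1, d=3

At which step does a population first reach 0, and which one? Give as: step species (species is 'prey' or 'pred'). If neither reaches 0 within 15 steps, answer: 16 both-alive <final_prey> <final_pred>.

Answer: 16 both-alive 16 7

Derivation:
Step 1: prey: 38+11-9=40; pred: 8+3-2=9
Step 2: prey: 40+12-10=42; pred: 9+3-2=10
Step 3: prey: 42+12-12=42; pred: 10+4-3=11
Step 4: prey: 42+12-13=41; pred: 11+4-3=12
Step 5: prey: 41+12-14=39; pred: 12+4-3=13
Step 6: prey: 39+11-15=35; pred: 13+5-3=15
Step 7: prey: 35+10-15=30; pred: 15+5-4=16
Step 8: prey: 30+9-14=25; pred: 16+4-4=16
Step 9: prey: 25+7-12=20; pred: 16+4-4=16
Step 10: prey: 20+6-9=17; pred: 16+3-4=15
Step 11: prey: 17+5-7=15; pred: 15+2-4=13
Step 12: prey: 15+4-5=14; pred: 13+1-3=11
Step 13: prey: 14+4-4=14; pred: 11+1-3=9
Step 14: prey: 14+4-3=15; pred: 9+1-2=8
Step 15: prey: 15+4-3=16; pred: 8+1-2=7
No extinction within 15 steps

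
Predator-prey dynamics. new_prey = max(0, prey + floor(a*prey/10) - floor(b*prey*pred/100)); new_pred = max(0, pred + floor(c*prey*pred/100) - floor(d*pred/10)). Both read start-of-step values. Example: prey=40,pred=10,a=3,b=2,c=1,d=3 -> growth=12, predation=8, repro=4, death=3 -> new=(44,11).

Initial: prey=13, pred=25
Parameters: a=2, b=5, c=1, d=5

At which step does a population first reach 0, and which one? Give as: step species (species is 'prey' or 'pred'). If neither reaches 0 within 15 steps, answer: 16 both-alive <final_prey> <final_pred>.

Step 1: prey: 13+2-16=0; pred: 25+3-12=16
First extinction: prey at step 1

Answer: 1 prey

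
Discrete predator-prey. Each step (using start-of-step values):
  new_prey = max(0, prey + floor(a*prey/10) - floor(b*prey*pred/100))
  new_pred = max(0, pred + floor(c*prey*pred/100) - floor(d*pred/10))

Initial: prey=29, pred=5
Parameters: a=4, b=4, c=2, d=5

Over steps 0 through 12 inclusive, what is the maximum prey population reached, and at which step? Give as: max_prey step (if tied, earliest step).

Step 1: prey: 29+11-5=35; pred: 5+2-2=5
Step 2: prey: 35+14-7=42; pred: 5+3-2=6
Step 3: prey: 42+16-10=48; pred: 6+5-3=8
Step 4: prey: 48+19-15=52; pred: 8+7-4=11
Step 5: prey: 52+20-22=50; pred: 11+11-5=17
Step 6: prey: 50+20-34=36; pred: 17+17-8=26
Step 7: prey: 36+14-37=13; pred: 26+18-13=31
Step 8: prey: 13+5-16=2; pred: 31+8-15=24
Step 9: prey: 2+0-1=1; pred: 24+0-12=12
Step 10: prey: 1+0-0=1; pred: 12+0-6=6
Step 11: prey: 1+0-0=1; pred: 6+0-3=3
Step 12: prey: 1+0-0=1; pred: 3+0-1=2
Max prey = 52 at step 4

Answer: 52 4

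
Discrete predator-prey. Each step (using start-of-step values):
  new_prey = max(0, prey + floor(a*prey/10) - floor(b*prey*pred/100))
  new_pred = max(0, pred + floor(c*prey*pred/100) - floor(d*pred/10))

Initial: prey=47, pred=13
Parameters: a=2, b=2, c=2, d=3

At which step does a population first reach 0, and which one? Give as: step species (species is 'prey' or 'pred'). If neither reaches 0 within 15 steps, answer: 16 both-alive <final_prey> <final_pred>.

Step 1: prey: 47+9-12=44; pred: 13+12-3=22
Step 2: prey: 44+8-19=33; pred: 22+19-6=35
Step 3: prey: 33+6-23=16; pred: 35+23-10=48
Step 4: prey: 16+3-15=4; pred: 48+15-14=49
Step 5: prey: 4+0-3=1; pred: 49+3-14=38
Step 6: prey: 1+0-0=1; pred: 38+0-11=27
Step 7: prey: 1+0-0=1; pred: 27+0-8=19
Step 8: prey: 1+0-0=1; pred: 19+0-5=14
Step 9: prey: 1+0-0=1; pred: 14+0-4=10
Step 10: prey: 1+0-0=1; pred: 10+0-3=7
Step 11: prey: 1+0-0=1; pred: 7+0-2=5
Step 12: prey: 1+0-0=1; pred: 5+0-1=4
Step 13: prey: 1+0-0=1; pred: 4+0-1=3
Step 14: prey: 1+0-0=1; pred: 3+0-0=3
Steps 15-15: state stable at prey=1, pred=3 (no change)
No extinction within 15 steps

Answer: 16 both-alive 1 3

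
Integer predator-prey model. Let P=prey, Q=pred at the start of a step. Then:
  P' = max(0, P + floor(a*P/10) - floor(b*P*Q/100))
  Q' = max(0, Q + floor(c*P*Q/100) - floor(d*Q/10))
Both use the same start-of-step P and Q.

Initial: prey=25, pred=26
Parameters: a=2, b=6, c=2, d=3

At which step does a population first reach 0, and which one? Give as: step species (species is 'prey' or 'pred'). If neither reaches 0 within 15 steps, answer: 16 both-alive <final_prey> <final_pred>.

Answer: 1 prey

Derivation:
Step 1: prey: 25+5-39=0; pred: 26+13-7=32
First extinction: prey at step 1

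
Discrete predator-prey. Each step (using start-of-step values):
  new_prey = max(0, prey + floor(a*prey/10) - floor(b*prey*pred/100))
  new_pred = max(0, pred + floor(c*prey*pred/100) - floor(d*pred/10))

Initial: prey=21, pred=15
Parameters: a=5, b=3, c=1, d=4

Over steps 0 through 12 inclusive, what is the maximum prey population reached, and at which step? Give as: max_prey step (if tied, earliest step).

Step 1: prey: 21+10-9=22; pred: 15+3-6=12
Step 2: prey: 22+11-7=26; pred: 12+2-4=10
Step 3: prey: 26+13-7=32; pred: 10+2-4=8
Step 4: prey: 32+16-7=41; pred: 8+2-3=7
Step 5: prey: 41+20-8=53; pred: 7+2-2=7
Step 6: prey: 53+26-11=68; pred: 7+3-2=8
Step 7: prey: 68+34-16=86; pred: 8+5-3=10
Step 8: prey: 86+43-25=104; pred: 10+8-4=14
Step 9: prey: 104+52-43=113; pred: 14+14-5=23
Step 10: prey: 113+56-77=92; pred: 23+25-9=39
Step 11: prey: 92+46-107=31; pred: 39+35-15=59
Step 12: prey: 31+15-54=0; pred: 59+18-23=54
Max prey = 113 at step 9

Answer: 113 9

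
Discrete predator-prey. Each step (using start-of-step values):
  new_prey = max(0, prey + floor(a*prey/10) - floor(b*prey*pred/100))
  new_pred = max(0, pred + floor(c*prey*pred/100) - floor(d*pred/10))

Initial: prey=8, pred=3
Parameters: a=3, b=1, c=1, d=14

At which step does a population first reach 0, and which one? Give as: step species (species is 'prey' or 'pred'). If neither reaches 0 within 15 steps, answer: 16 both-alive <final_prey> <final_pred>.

Answer: 1 pred

Derivation:
Step 1: prey: 8+2-0=10; pred: 3+0-4=0
First extinction: pred at step 1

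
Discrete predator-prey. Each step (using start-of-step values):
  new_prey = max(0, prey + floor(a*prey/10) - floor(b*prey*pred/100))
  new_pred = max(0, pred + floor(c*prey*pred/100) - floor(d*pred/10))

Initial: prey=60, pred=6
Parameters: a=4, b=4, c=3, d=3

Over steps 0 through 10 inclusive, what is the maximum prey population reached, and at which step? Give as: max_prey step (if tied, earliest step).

Answer: 70 1

Derivation:
Step 1: prey: 60+24-14=70; pred: 6+10-1=15
Step 2: prey: 70+28-42=56; pred: 15+31-4=42
Step 3: prey: 56+22-94=0; pred: 42+70-12=100
Step 4: prey: 0+0-0=0; pred: 100+0-30=70
Step 5: prey: 0+0-0=0; pred: 70+0-21=49
Step 6: prey: 0+0-0=0; pred: 49+0-14=35
Step 7: prey: 0+0-0=0; pred: 35+0-10=25
Step 8: prey: 0+0-0=0; pred: 25+0-7=18
Step 9: prey: 0+0-0=0; pred: 18+0-5=13
Step 10: prey: 0+0-0=0; pred: 13+0-3=10
Max prey = 70 at step 1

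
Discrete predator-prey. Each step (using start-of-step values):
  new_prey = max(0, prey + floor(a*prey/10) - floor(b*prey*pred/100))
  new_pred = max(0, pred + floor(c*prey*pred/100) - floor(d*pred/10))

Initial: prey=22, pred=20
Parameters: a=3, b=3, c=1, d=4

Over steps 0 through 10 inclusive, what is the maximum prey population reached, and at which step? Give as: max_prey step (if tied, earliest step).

Step 1: prey: 22+6-13=15; pred: 20+4-8=16
Step 2: prey: 15+4-7=12; pred: 16+2-6=12
Step 3: prey: 12+3-4=11; pred: 12+1-4=9
Step 4: prey: 11+3-2=12; pred: 9+0-3=6
Step 5: prey: 12+3-2=13; pred: 6+0-2=4
Step 6: prey: 13+3-1=15; pred: 4+0-1=3
Step 7: prey: 15+4-1=18; pred: 3+0-1=2
Step 8: prey: 18+5-1=22; pred: 2+0-0=2
Step 9: prey: 22+6-1=27; pred: 2+0-0=2
Step 10: prey: 27+8-1=34; pred: 2+0-0=2
Max prey = 34 at step 10

Answer: 34 10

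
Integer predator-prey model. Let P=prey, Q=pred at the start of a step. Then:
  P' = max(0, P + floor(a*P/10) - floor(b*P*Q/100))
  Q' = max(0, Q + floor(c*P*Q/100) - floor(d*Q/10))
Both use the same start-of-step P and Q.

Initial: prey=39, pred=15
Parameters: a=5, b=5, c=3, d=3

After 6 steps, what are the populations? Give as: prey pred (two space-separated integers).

Answer: 0 12

Derivation:
Step 1: prey: 39+19-29=29; pred: 15+17-4=28
Step 2: prey: 29+14-40=3; pred: 28+24-8=44
Step 3: prey: 3+1-6=0; pred: 44+3-13=34
Step 4: prey: 0+0-0=0; pred: 34+0-10=24
Step 5: prey: 0+0-0=0; pred: 24+0-7=17
Step 6: prey: 0+0-0=0; pred: 17+0-5=12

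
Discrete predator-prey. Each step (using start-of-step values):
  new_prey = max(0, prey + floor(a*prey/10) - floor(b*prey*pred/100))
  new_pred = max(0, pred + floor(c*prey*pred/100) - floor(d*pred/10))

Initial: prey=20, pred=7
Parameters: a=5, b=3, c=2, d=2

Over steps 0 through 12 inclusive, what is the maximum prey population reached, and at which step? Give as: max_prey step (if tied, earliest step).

Step 1: prey: 20+10-4=26; pred: 7+2-1=8
Step 2: prey: 26+13-6=33; pred: 8+4-1=11
Step 3: prey: 33+16-10=39; pred: 11+7-2=16
Step 4: prey: 39+19-18=40; pred: 16+12-3=25
Step 5: prey: 40+20-30=30; pred: 25+20-5=40
Step 6: prey: 30+15-36=9; pred: 40+24-8=56
Step 7: prey: 9+4-15=0; pred: 56+10-11=55
Step 8: prey: 0+0-0=0; pred: 55+0-11=44
Step 9: prey: 0+0-0=0; pred: 44+0-8=36
Step 10: prey: 0+0-0=0; pred: 36+0-7=29
Step 11: prey: 0+0-0=0; pred: 29+0-5=24
Step 12: prey: 0+0-0=0; pred: 24+0-4=20
Max prey = 40 at step 4

Answer: 40 4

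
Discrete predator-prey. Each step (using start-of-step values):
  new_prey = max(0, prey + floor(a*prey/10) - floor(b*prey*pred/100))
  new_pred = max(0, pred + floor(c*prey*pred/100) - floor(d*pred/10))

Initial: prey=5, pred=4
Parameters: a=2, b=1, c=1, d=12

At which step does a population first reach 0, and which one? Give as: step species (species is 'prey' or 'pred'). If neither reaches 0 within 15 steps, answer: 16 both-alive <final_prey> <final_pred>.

Step 1: prey: 5+1-0=6; pred: 4+0-4=0
First extinction: pred at step 1

Answer: 1 pred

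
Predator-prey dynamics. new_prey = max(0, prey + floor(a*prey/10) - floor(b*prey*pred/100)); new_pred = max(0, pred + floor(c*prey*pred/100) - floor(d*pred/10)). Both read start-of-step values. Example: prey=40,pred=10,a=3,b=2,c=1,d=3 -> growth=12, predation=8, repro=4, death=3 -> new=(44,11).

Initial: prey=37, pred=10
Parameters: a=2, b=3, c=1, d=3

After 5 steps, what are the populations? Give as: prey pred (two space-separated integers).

Step 1: prey: 37+7-11=33; pred: 10+3-3=10
Step 2: prey: 33+6-9=30; pred: 10+3-3=10
Step 3: prey: 30+6-9=27; pred: 10+3-3=10
Step 4: prey: 27+5-8=24; pred: 10+2-3=9
Step 5: prey: 24+4-6=22; pred: 9+2-2=9

Answer: 22 9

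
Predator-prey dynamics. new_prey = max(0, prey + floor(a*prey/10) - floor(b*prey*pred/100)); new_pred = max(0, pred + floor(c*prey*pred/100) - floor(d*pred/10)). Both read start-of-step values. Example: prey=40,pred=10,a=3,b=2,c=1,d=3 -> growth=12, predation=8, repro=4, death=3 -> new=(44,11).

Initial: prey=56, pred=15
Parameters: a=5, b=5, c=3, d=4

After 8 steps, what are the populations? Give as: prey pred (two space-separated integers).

Step 1: prey: 56+28-42=42; pred: 15+25-6=34
Step 2: prey: 42+21-71=0; pred: 34+42-13=63
Step 3: prey: 0+0-0=0; pred: 63+0-25=38
Step 4: prey: 0+0-0=0; pred: 38+0-15=23
Step 5: prey: 0+0-0=0; pred: 23+0-9=14
Step 6: prey: 0+0-0=0; pred: 14+0-5=9
Step 7: prey: 0+0-0=0; pred: 9+0-3=6
Step 8: prey: 0+0-0=0; pred: 6+0-2=4

Answer: 0 4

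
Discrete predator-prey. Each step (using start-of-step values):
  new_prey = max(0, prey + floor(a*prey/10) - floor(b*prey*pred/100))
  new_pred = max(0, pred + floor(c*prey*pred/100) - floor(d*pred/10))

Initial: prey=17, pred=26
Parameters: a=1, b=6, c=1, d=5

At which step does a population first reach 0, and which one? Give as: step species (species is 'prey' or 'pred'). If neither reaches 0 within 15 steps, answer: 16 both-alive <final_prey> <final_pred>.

Step 1: prey: 17+1-26=0; pred: 26+4-13=17
First extinction: prey at step 1

Answer: 1 prey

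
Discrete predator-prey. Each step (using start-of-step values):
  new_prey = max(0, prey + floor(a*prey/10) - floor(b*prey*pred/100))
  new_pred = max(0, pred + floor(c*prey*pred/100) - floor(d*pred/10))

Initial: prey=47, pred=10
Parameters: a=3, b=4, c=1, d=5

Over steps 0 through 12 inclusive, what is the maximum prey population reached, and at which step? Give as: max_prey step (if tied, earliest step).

Answer: 76 12

Derivation:
Step 1: prey: 47+14-18=43; pred: 10+4-5=9
Step 2: prey: 43+12-15=40; pred: 9+3-4=8
Step 3: prey: 40+12-12=40; pred: 8+3-4=7
Step 4: prey: 40+12-11=41; pred: 7+2-3=6
Step 5: prey: 41+12-9=44; pred: 6+2-3=5
Step 6: prey: 44+13-8=49; pred: 5+2-2=5
Step 7: prey: 49+14-9=54; pred: 5+2-2=5
Step 8: prey: 54+16-10=60; pred: 5+2-2=5
Step 9: prey: 60+18-12=66; pred: 5+3-2=6
Step 10: prey: 66+19-15=70; pred: 6+3-3=6
Step 11: prey: 70+21-16=75; pred: 6+4-3=7
Step 12: prey: 75+22-21=76; pred: 7+5-3=9
Max prey = 76 at step 12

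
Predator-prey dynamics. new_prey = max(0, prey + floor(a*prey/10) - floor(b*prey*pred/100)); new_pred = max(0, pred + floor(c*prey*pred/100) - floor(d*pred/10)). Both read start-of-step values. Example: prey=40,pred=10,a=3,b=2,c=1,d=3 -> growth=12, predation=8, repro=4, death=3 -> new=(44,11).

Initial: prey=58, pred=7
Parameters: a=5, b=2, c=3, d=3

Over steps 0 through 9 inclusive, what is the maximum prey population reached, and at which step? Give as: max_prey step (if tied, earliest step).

Answer: 92 2

Derivation:
Step 1: prey: 58+29-8=79; pred: 7+12-2=17
Step 2: prey: 79+39-26=92; pred: 17+40-5=52
Step 3: prey: 92+46-95=43; pred: 52+143-15=180
Step 4: prey: 43+21-154=0; pred: 180+232-54=358
Step 5: prey: 0+0-0=0; pred: 358+0-107=251
Step 6: prey: 0+0-0=0; pred: 251+0-75=176
Step 7: prey: 0+0-0=0; pred: 176+0-52=124
Step 8: prey: 0+0-0=0; pred: 124+0-37=87
Step 9: prey: 0+0-0=0; pred: 87+0-26=61
Max prey = 92 at step 2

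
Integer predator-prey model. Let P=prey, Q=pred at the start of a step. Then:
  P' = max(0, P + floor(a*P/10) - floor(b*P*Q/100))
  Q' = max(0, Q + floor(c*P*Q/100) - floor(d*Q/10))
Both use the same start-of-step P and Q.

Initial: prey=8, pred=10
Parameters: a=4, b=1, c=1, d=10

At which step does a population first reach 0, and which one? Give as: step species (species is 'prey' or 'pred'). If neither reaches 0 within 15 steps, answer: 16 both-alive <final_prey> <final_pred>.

Step 1: prey: 8+3-0=11; pred: 10+0-10=0
First extinction: pred at step 1

Answer: 1 pred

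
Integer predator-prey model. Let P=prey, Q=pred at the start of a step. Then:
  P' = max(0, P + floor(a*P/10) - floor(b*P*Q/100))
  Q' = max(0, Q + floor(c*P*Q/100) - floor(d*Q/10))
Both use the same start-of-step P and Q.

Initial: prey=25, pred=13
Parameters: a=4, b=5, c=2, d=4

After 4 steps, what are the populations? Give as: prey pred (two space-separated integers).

Step 1: prey: 25+10-16=19; pred: 13+6-5=14
Step 2: prey: 19+7-13=13; pred: 14+5-5=14
Step 3: prey: 13+5-9=9; pred: 14+3-5=12
Step 4: prey: 9+3-5=7; pred: 12+2-4=10

Answer: 7 10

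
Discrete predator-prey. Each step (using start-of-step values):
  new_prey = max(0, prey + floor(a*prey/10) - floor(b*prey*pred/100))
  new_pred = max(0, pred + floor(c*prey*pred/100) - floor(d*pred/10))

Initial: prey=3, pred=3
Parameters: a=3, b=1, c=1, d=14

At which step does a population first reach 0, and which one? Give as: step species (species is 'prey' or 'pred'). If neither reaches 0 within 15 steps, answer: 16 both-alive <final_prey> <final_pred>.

Step 1: prey: 3+0-0=3; pred: 3+0-4=0
First extinction: pred at step 1

Answer: 1 pred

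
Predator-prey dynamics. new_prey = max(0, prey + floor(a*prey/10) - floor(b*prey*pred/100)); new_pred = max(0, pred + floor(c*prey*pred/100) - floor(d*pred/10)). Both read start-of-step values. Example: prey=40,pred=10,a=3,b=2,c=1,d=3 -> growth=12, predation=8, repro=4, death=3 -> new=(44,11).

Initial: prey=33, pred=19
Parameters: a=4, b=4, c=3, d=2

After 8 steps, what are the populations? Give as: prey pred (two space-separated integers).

Step 1: prey: 33+13-25=21; pred: 19+18-3=34
Step 2: prey: 21+8-28=1; pred: 34+21-6=49
Step 3: prey: 1+0-1=0; pred: 49+1-9=41
Step 4: prey: 0+0-0=0; pred: 41+0-8=33
Step 5: prey: 0+0-0=0; pred: 33+0-6=27
Step 6: prey: 0+0-0=0; pred: 27+0-5=22
Step 7: prey: 0+0-0=0; pred: 22+0-4=18
Step 8: prey: 0+0-0=0; pred: 18+0-3=15

Answer: 0 15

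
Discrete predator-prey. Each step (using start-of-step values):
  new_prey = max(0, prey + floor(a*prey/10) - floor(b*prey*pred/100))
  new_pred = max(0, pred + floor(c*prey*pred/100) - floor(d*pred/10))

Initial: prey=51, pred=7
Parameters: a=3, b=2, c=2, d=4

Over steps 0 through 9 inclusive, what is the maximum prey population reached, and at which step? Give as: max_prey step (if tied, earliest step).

Step 1: prey: 51+15-7=59; pred: 7+7-2=12
Step 2: prey: 59+17-14=62; pred: 12+14-4=22
Step 3: prey: 62+18-27=53; pred: 22+27-8=41
Step 4: prey: 53+15-43=25; pred: 41+43-16=68
Step 5: prey: 25+7-34=0; pred: 68+34-27=75
Step 6: prey: 0+0-0=0; pred: 75+0-30=45
Step 7: prey: 0+0-0=0; pred: 45+0-18=27
Step 8: prey: 0+0-0=0; pred: 27+0-10=17
Step 9: prey: 0+0-0=0; pred: 17+0-6=11
Max prey = 62 at step 2

Answer: 62 2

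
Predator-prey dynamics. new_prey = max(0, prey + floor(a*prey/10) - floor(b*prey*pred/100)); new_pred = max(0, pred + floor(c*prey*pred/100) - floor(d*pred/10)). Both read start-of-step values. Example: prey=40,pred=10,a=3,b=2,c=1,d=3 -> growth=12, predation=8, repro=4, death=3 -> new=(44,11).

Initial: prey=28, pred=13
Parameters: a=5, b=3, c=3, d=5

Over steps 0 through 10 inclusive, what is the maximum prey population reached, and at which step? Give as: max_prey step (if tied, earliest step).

Answer: 32 1

Derivation:
Step 1: prey: 28+14-10=32; pred: 13+10-6=17
Step 2: prey: 32+16-16=32; pred: 17+16-8=25
Step 3: prey: 32+16-24=24; pred: 25+24-12=37
Step 4: prey: 24+12-26=10; pred: 37+26-18=45
Step 5: prey: 10+5-13=2; pred: 45+13-22=36
Step 6: prey: 2+1-2=1; pred: 36+2-18=20
Step 7: prey: 1+0-0=1; pred: 20+0-10=10
Step 8: prey: 1+0-0=1; pred: 10+0-5=5
Step 9: prey: 1+0-0=1; pred: 5+0-2=3
Step 10: prey: 1+0-0=1; pred: 3+0-1=2
Max prey = 32 at step 1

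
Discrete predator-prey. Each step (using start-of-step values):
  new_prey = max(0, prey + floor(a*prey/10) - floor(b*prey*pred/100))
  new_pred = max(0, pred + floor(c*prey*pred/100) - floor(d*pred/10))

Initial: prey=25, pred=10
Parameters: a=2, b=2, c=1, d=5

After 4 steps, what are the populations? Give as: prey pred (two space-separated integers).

Answer: 34 3

Derivation:
Step 1: prey: 25+5-5=25; pred: 10+2-5=7
Step 2: prey: 25+5-3=27; pred: 7+1-3=5
Step 3: prey: 27+5-2=30; pred: 5+1-2=4
Step 4: prey: 30+6-2=34; pred: 4+1-2=3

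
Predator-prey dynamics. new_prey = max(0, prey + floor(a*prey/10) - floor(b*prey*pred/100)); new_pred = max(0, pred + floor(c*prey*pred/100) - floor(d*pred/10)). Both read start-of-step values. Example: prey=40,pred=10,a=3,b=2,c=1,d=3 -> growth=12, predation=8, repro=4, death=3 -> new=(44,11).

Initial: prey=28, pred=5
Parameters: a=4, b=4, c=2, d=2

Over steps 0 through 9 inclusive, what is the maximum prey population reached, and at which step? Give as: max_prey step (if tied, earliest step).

Step 1: prey: 28+11-5=34; pred: 5+2-1=6
Step 2: prey: 34+13-8=39; pred: 6+4-1=9
Step 3: prey: 39+15-14=40; pred: 9+7-1=15
Step 4: prey: 40+16-24=32; pred: 15+12-3=24
Step 5: prey: 32+12-30=14; pred: 24+15-4=35
Step 6: prey: 14+5-19=0; pred: 35+9-7=37
Step 7: prey: 0+0-0=0; pred: 37+0-7=30
Step 8: prey: 0+0-0=0; pred: 30+0-6=24
Step 9: prey: 0+0-0=0; pred: 24+0-4=20
Max prey = 40 at step 3

Answer: 40 3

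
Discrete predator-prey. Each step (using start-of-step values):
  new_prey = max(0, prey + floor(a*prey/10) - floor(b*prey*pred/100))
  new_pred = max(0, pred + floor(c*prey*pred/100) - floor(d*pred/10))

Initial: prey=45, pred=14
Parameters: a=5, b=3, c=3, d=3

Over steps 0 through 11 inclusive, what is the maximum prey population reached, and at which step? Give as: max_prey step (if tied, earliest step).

Answer: 49 1

Derivation:
Step 1: prey: 45+22-18=49; pred: 14+18-4=28
Step 2: prey: 49+24-41=32; pred: 28+41-8=61
Step 3: prey: 32+16-58=0; pred: 61+58-18=101
Step 4: prey: 0+0-0=0; pred: 101+0-30=71
Step 5: prey: 0+0-0=0; pred: 71+0-21=50
Step 6: prey: 0+0-0=0; pred: 50+0-15=35
Step 7: prey: 0+0-0=0; pred: 35+0-10=25
Step 8: prey: 0+0-0=0; pred: 25+0-7=18
Step 9: prey: 0+0-0=0; pred: 18+0-5=13
Step 10: prey: 0+0-0=0; pred: 13+0-3=10
Step 11: prey: 0+0-0=0; pred: 10+0-3=7
Max prey = 49 at step 1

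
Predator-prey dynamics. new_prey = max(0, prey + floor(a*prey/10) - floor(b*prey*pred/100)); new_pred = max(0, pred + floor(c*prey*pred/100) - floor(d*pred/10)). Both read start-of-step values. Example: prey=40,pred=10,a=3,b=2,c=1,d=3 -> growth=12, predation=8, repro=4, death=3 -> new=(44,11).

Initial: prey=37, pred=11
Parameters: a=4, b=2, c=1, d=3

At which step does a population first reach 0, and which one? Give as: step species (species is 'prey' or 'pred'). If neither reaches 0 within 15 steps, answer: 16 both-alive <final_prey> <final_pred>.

Step 1: prey: 37+14-8=43; pred: 11+4-3=12
Step 2: prey: 43+17-10=50; pred: 12+5-3=14
Step 3: prey: 50+20-14=56; pred: 14+7-4=17
Step 4: prey: 56+22-19=59; pred: 17+9-5=21
Step 5: prey: 59+23-24=58; pred: 21+12-6=27
Step 6: prey: 58+23-31=50; pred: 27+15-8=34
Step 7: prey: 50+20-34=36; pred: 34+17-10=41
Step 8: prey: 36+14-29=21; pred: 41+14-12=43
Step 9: prey: 21+8-18=11; pred: 43+9-12=40
Step 10: prey: 11+4-8=7; pred: 40+4-12=32
Step 11: prey: 7+2-4=5; pred: 32+2-9=25
Step 12: prey: 5+2-2=5; pred: 25+1-7=19
Step 13: prey: 5+2-1=6; pred: 19+0-5=14
Step 14: prey: 6+2-1=7; pred: 14+0-4=10
Step 15: prey: 7+2-1=8; pred: 10+0-3=7
No extinction within 15 steps

Answer: 16 both-alive 8 7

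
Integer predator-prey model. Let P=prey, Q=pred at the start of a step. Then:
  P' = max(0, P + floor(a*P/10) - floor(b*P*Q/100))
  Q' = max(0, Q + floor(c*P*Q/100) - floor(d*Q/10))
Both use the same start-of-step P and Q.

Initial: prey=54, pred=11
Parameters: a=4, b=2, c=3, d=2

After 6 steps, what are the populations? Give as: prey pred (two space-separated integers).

Step 1: prey: 54+21-11=64; pred: 11+17-2=26
Step 2: prey: 64+25-33=56; pred: 26+49-5=70
Step 3: prey: 56+22-78=0; pred: 70+117-14=173
Step 4: prey: 0+0-0=0; pred: 173+0-34=139
Step 5: prey: 0+0-0=0; pred: 139+0-27=112
Step 6: prey: 0+0-0=0; pred: 112+0-22=90

Answer: 0 90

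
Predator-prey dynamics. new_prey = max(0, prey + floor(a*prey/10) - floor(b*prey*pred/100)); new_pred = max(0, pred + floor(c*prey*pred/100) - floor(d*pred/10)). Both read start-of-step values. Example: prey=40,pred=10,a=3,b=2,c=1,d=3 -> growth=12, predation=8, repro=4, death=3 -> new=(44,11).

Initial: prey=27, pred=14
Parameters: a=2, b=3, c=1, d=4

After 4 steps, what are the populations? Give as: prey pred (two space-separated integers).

Answer: 16 6

Derivation:
Step 1: prey: 27+5-11=21; pred: 14+3-5=12
Step 2: prey: 21+4-7=18; pred: 12+2-4=10
Step 3: prey: 18+3-5=16; pred: 10+1-4=7
Step 4: prey: 16+3-3=16; pred: 7+1-2=6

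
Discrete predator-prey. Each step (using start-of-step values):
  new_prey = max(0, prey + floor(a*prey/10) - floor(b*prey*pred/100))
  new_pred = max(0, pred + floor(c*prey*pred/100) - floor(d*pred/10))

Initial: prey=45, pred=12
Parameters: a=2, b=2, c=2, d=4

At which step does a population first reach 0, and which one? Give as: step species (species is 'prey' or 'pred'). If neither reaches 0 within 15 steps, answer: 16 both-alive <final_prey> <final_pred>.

Answer: 16 both-alive 3 2

Derivation:
Step 1: prey: 45+9-10=44; pred: 12+10-4=18
Step 2: prey: 44+8-15=37; pred: 18+15-7=26
Step 3: prey: 37+7-19=25; pred: 26+19-10=35
Step 4: prey: 25+5-17=13; pred: 35+17-14=38
Step 5: prey: 13+2-9=6; pred: 38+9-15=32
Step 6: prey: 6+1-3=4; pred: 32+3-12=23
Step 7: prey: 4+0-1=3; pred: 23+1-9=15
Step 8: prey: 3+0-0=3; pred: 15+0-6=9
Step 9: prey: 3+0-0=3; pred: 9+0-3=6
Step 10: prey: 3+0-0=3; pred: 6+0-2=4
Step 11: prey: 3+0-0=3; pred: 4+0-1=3
Step 12: prey: 3+0-0=3; pred: 3+0-1=2
Step 13: prey: 3+0-0=3; pred: 2+0-0=2
Steps 14-15: state stable at prey=3, pred=2 (no change)
No extinction within 15 steps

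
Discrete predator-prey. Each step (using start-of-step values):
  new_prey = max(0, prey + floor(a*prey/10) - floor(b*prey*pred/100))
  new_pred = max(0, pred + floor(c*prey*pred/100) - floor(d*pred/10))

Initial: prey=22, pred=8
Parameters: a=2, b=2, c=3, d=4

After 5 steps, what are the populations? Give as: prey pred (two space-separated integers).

Step 1: prey: 22+4-3=23; pred: 8+5-3=10
Step 2: prey: 23+4-4=23; pred: 10+6-4=12
Step 3: prey: 23+4-5=22; pred: 12+8-4=16
Step 4: prey: 22+4-7=19; pred: 16+10-6=20
Step 5: prey: 19+3-7=15; pred: 20+11-8=23

Answer: 15 23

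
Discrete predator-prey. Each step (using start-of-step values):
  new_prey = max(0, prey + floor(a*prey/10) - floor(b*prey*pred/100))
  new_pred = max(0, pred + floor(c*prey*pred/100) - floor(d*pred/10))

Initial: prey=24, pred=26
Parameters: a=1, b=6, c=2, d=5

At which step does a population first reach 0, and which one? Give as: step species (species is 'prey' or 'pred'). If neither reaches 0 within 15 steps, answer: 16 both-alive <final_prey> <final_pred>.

Step 1: prey: 24+2-37=0; pred: 26+12-13=25
First extinction: prey at step 1

Answer: 1 prey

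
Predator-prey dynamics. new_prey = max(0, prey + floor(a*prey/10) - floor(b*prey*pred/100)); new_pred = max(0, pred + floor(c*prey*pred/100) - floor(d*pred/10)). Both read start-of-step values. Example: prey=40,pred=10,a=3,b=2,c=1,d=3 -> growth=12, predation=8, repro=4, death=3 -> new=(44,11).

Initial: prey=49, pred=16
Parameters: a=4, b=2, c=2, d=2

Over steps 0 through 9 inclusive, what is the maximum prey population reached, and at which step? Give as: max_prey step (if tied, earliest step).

Step 1: prey: 49+19-15=53; pred: 16+15-3=28
Step 2: prey: 53+21-29=45; pred: 28+29-5=52
Step 3: prey: 45+18-46=17; pred: 52+46-10=88
Step 4: prey: 17+6-29=0; pred: 88+29-17=100
Step 5: prey: 0+0-0=0; pred: 100+0-20=80
Step 6: prey: 0+0-0=0; pred: 80+0-16=64
Step 7: prey: 0+0-0=0; pred: 64+0-12=52
Step 8: prey: 0+0-0=0; pred: 52+0-10=42
Step 9: prey: 0+0-0=0; pred: 42+0-8=34
Max prey = 53 at step 1

Answer: 53 1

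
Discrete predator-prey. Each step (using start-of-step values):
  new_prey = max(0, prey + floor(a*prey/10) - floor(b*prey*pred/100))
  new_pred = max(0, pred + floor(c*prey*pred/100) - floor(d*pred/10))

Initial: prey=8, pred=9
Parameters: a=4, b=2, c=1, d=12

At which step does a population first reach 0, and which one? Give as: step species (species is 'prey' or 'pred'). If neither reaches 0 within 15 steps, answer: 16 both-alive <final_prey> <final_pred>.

Step 1: prey: 8+3-1=10; pred: 9+0-10=0
First extinction: pred at step 1

Answer: 1 pred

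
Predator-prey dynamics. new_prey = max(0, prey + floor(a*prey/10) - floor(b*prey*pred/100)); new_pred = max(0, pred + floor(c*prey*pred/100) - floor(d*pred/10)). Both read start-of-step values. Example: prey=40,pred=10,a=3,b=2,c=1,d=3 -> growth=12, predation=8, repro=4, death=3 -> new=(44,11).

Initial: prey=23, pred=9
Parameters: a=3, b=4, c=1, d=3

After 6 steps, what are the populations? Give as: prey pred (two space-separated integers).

Step 1: prey: 23+6-8=21; pred: 9+2-2=9
Step 2: prey: 21+6-7=20; pred: 9+1-2=8
Step 3: prey: 20+6-6=20; pred: 8+1-2=7
Step 4: prey: 20+6-5=21; pred: 7+1-2=6
Step 5: prey: 21+6-5=22; pred: 6+1-1=6
Step 6: prey: 22+6-5=23; pred: 6+1-1=6

Answer: 23 6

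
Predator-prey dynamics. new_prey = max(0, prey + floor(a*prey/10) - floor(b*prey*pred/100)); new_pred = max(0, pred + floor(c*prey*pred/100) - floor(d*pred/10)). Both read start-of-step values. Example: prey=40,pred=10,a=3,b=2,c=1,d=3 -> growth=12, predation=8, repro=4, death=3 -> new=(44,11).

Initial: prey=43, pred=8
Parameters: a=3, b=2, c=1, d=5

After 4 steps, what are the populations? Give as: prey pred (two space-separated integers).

Step 1: prey: 43+12-6=49; pred: 8+3-4=7
Step 2: prey: 49+14-6=57; pred: 7+3-3=7
Step 3: prey: 57+17-7=67; pred: 7+3-3=7
Step 4: prey: 67+20-9=78; pred: 7+4-3=8

Answer: 78 8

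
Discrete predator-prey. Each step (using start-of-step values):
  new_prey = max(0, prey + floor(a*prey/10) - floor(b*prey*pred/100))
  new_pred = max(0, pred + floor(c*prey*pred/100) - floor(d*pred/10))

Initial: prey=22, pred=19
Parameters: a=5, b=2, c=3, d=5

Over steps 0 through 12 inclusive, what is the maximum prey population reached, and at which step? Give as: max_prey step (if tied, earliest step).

Answer: 26 2

Derivation:
Step 1: prey: 22+11-8=25; pred: 19+12-9=22
Step 2: prey: 25+12-11=26; pred: 22+16-11=27
Step 3: prey: 26+13-14=25; pred: 27+21-13=35
Step 4: prey: 25+12-17=20; pred: 35+26-17=44
Step 5: prey: 20+10-17=13; pred: 44+26-22=48
Step 6: prey: 13+6-12=7; pred: 48+18-24=42
Step 7: prey: 7+3-5=5; pred: 42+8-21=29
Step 8: prey: 5+2-2=5; pred: 29+4-14=19
Step 9: prey: 5+2-1=6; pred: 19+2-9=12
Step 10: prey: 6+3-1=8; pred: 12+2-6=8
Step 11: prey: 8+4-1=11; pred: 8+1-4=5
Step 12: prey: 11+5-1=15; pred: 5+1-2=4
Max prey = 26 at step 2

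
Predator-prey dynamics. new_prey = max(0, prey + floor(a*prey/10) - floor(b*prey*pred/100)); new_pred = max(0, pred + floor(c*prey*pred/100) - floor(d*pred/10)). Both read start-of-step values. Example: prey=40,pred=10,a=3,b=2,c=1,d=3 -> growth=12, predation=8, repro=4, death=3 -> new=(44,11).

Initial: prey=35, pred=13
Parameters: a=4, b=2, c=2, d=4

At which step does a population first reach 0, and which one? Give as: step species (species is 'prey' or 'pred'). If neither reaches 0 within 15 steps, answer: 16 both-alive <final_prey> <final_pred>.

Step 1: prey: 35+14-9=40; pred: 13+9-5=17
Step 2: prey: 40+16-13=43; pred: 17+13-6=24
Step 3: prey: 43+17-20=40; pred: 24+20-9=35
Step 4: prey: 40+16-28=28; pred: 35+28-14=49
Step 5: prey: 28+11-27=12; pred: 49+27-19=57
Step 6: prey: 12+4-13=3; pred: 57+13-22=48
Step 7: prey: 3+1-2=2; pred: 48+2-19=31
Step 8: prey: 2+0-1=1; pred: 31+1-12=20
Step 9: prey: 1+0-0=1; pred: 20+0-8=12
Step 10: prey: 1+0-0=1; pred: 12+0-4=8
Step 11: prey: 1+0-0=1; pred: 8+0-3=5
Step 12: prey: 1+0-0=1; pred: 5+0-2=3
Step 13: prey: 1+0-0=1; pred: 3+0-1=2
Step 14: prey: 1+0-0=1; pred: 2+0-0=2
Steps 15-15: state stable at prey=1, pred=2 (no change)
No extinction within 15 steps

Answer: 16 both-alive 1 2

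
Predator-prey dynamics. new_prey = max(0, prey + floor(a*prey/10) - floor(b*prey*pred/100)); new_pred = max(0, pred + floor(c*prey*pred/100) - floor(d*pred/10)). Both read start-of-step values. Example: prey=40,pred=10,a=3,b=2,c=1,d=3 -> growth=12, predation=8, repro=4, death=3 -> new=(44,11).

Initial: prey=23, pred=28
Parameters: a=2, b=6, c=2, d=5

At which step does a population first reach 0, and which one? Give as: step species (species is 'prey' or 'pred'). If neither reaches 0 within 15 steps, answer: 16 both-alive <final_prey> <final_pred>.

Answer: 1 prey

Derivation:
Step 1: prey: 23+4-38=0; pred: 28+12-14=26
First extinction: prey at step 1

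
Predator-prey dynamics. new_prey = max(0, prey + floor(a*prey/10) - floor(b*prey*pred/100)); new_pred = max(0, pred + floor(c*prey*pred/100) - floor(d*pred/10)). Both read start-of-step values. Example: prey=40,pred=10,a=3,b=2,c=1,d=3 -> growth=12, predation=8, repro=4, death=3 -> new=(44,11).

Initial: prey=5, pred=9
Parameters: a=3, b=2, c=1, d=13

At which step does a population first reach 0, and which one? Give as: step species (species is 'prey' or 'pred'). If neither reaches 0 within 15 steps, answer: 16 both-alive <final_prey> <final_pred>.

Answer: 1 pred

Derivation:
Step 1: prey: 5+1-0=6; pred: 9+0-11=0
First extinction: pred at step 1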